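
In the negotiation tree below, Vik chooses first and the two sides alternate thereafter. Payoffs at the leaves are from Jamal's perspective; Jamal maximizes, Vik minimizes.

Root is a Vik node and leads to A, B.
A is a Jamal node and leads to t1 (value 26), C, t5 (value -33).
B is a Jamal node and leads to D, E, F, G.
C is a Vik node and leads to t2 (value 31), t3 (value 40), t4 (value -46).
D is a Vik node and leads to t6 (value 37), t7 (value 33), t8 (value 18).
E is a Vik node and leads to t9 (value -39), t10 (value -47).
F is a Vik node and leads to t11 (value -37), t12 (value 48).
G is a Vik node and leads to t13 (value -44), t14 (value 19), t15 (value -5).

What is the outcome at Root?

C (Vik): min(31, 40, -46) = -46
A (Jamal): max(26, -46, -33) = 26
D (Vik): min(37, 33, 18) = 18
E (Vik): min(-39, -47) = -47
F (Vik): min(-37, 48) = -37
G (Vik): min(-44, 19, -5) = -44
B (Jamal): max(18, -47, -37, -44) = 18
Root (Vik): min(26, 18) = 18

18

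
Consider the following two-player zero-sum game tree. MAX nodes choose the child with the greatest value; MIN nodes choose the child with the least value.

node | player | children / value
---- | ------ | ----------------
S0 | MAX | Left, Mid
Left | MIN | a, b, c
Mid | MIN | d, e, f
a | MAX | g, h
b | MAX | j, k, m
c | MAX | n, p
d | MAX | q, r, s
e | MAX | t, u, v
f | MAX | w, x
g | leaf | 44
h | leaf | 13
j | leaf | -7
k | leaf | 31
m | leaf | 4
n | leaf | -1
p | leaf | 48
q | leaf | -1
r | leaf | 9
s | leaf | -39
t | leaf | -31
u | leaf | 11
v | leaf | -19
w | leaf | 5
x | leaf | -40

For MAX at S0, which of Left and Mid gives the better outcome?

a (MAX): max(44, 13) = 44
b (MAX): max(-7, 31, 4) = 31
c (MAX): max(-1, 48) = 48
Left (MIN): min(44, 31, 48) = 31
d (MAX): max(-1, 9, -39) = 9
e (MAX): max(-31, 11, -19) = 11
f (MAX): max(5, -40) = 5
Mid (MIN): min(9, 11, 5) = 5
MAX prefers the higher value; Left=31, Mid=5. Left is better since 31 > 5.

Left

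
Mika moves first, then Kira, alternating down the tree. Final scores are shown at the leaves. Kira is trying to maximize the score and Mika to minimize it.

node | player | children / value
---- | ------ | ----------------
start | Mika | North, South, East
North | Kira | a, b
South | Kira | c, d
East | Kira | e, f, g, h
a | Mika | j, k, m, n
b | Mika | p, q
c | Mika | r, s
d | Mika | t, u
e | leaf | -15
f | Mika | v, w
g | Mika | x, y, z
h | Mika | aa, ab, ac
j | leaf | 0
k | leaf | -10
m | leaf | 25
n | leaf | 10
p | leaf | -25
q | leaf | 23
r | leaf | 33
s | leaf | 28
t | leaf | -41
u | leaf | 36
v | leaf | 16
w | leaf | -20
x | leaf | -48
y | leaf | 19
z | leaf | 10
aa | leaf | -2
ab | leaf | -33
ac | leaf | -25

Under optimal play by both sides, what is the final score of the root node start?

-15

a (Mika): min(0, -10, 25, 10) = -10
b (Mika): min(-25, 23) = -25
North (Kira): max(-10, -25) = -10
c (Mika): min(33, 28) = 28
d (Mika): min(-41, 36) = -41
South (Kira): max(28, -41) = 28
f (Mika): min(16, -20) = -20
g (Mika): min(-48, 19, 10) = -48
h (Mika): min(-2, -33, -25) = -33
East (Kira): max(-15, -20, -48, -33) = -15
start (Mika): min(-10, 28, -15) = -15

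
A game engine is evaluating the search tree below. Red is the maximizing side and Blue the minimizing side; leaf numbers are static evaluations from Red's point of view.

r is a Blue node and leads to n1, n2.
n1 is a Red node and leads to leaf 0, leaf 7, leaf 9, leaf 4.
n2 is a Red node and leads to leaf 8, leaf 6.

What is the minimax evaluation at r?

n1 (Red): max(0, 7, 9, 4) = 9
n2 (Red): max(8, 6) = 8
r (Blue): min(9, 8) = 8

8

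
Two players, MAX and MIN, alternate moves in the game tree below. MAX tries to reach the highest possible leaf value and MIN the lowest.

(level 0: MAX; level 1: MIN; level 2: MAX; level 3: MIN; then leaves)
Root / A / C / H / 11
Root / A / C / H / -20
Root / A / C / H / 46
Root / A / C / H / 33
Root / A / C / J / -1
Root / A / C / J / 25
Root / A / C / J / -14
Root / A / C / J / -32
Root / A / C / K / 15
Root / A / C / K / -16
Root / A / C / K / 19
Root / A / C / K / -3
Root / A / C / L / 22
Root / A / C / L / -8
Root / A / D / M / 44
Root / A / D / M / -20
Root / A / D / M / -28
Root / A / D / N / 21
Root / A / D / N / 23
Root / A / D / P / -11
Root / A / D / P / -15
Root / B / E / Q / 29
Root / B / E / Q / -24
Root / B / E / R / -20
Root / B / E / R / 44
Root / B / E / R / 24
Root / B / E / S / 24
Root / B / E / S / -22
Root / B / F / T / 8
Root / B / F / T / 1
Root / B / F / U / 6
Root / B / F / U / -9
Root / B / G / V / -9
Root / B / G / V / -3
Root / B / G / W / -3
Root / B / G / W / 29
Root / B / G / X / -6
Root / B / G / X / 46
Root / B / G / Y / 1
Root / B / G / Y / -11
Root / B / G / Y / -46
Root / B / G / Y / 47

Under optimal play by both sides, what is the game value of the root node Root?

H (MIN): min(11, -20, 46, 33) = -20
J (MIN): min(-1, 25, -14, -32) = -32
K (MIN): min(15, -16, 19, -3) = -16
L (MIN): min(22, -8) = -8
C (MAX): max(-20, -32, -16, -8) = -8
M (MIN): min(44, -20, -28) = -28
N (MIN): min(21, 23) = 21
P (MIN): min(-11, -15) = -15
D (MAX): max(-28, 21, -15) = 21
A (MIN): min(-8, 21) = -8
Q (MIN): min(29, -24) = -24
R (MIN): min(-20, 44, 24) = -20
S (MIN): min(24, -22) = -22
E (MAX): max(-24, -20, -22) = -20
T (MIN): min(8, 1) = 1
U (MIN): min(6, -9) = -9
F (MAX): max(1, -9) = 1
V (MIN): min(-9, -3) = -9
W (MIN): min(-3, 29) = -3
X (MIN): min(-6, 46) = -6
Y (MIN): min(1, -11, -46, 47) = -46
G (MAX): max(-9, -3, -6, -46) = -3
B (MIN): min(-20, 1, -3) = -20
Root (MAX): max(-8, -20) = -8

-8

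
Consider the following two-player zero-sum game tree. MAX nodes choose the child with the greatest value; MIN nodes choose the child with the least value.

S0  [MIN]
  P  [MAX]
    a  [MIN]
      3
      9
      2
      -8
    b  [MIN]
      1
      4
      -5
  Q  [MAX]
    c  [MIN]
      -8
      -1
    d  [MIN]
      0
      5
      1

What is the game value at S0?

-5

a (MIN): min(3, 9, 2, -8) = -8
b (MIN): min(1, 4, -5) = -5
P (MAX): max(-8, -5) = -5
c (MIN): min(-8, -1) = -8
d (MIN): min(0, 5, 1) = 0
Q (MAX): max(-8, 0) = 0
S0 (MIN): min(-5, 0) = -5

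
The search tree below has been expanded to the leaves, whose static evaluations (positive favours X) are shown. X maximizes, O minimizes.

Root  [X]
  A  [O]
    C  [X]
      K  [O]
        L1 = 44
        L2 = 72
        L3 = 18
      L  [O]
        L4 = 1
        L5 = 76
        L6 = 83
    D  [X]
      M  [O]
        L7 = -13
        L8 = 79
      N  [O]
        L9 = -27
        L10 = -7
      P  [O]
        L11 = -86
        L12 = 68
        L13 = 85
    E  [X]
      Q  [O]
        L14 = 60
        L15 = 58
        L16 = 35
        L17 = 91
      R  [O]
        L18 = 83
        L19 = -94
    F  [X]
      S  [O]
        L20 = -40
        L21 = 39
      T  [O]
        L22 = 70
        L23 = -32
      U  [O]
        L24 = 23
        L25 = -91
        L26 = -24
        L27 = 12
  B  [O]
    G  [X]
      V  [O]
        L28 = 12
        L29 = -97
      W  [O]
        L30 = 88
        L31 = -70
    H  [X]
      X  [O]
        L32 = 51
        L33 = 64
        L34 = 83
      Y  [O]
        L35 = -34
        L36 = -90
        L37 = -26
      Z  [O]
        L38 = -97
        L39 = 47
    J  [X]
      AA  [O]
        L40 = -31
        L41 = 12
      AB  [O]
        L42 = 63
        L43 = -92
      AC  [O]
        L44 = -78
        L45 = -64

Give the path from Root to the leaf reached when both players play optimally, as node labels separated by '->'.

Root -> A -> F -> T -> L23

K (O): min(44, 72, 18) = 18
L (O): min(1, 76, 83) = 1
C (X): max(18, 1) = 18
M (O): min(-13, 79) = -13
N (O): min(-27, -7) = -27
P (O): min(-86, 68, 85) = -86
D (X): max(-13, -27, -86) = -13
Q (O): min(60, 58, 35, 91) = 35
R (O): min(83, -94) = -94
E (X): max(35, -94) = 35
S (O): min(-40, 39) = -40
T (O): min(70, -32) = -32
U (O): min(23, -91, -24, 12) = -91
F (X): max(-40, -32, -91) = -32
A (O): min(18, -13, 35, -32) = -32
V (O): min(12, -97) = -97
W (O): min(88, -70) = -70
G (X): max(-97, -70) = -70
X (O): min(51, 64, 83) = 51
Y (O): min(-34, -90, -26) = -90
Z (O): min(-97, 47) = -97
H (X): max(51, -90, -97) = 51
AA (O): min(-31, 12) = -31
AB (O): min(63, -92) = -92
AC (O): min(-78, -64) = -78
J (X): max(-31, -92, -78) = -31
B (O): min(-70, 51, -31) = -70
Root (X): max(-32, -70) = -32
At Root, X picks A (highest: -32).
At A, O picks F (lowest: -32).
At F, X picks T (highest: -32).
At T, O picks L23 (lowest: -32).
Terminal value -32.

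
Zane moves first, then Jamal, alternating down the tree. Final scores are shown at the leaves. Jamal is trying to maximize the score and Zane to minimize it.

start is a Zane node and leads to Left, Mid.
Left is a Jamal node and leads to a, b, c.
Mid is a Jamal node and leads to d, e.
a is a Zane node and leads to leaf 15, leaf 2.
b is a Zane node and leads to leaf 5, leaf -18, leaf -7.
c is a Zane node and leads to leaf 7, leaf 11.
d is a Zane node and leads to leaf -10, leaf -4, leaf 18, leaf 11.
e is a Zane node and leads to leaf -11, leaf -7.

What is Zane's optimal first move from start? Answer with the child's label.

a (Zane): min(15, 2) = 2
b (Zane): min(5, -18, -7) = -18
c (Zane): min(7, 11) = 7
Left (Jamal): max(2, -18, 7) = 7
d (Zane): min(-10, -4, 18, 11) = -10
e (Zane): min(-11, -7) = -11
Mid (Jamal): max(-10, -11) = -10
start (Zane): min(7, -10) = -10
Zane at start wants the lowest of {Left=7, Mid=-10}, so chooses Mid.

Mid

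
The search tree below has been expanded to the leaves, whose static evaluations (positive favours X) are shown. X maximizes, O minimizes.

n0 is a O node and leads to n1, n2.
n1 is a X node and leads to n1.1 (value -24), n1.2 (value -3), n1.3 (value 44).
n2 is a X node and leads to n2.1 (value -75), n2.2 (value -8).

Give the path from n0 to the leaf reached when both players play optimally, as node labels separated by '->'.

n0 -> n2 -> n2.2

n1 (X): max(-24, -3, 44) = 44
n2 (X): max(-75, -8) = -8
n0 (O): min(44, -8) = -8
At n0, O picks n2 (lowest: -8).
At n2, X picks n2.2 (highest: -8).
Terminal value -8.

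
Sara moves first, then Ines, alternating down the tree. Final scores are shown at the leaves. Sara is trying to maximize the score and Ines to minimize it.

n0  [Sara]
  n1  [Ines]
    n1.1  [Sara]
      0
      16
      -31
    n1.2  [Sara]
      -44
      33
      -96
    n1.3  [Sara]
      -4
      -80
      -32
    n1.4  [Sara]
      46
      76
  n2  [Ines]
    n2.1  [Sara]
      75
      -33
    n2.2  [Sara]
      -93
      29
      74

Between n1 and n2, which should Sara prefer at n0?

n2

n1.1 (Sara): max(0, 16, -31) = 16
n1.2 (Sara): max(-44, 33, -96) = 33
n1.3 (Sara): max(-4, -80, -32) = -4
n1.4 (Sara): max(46, 76) = 76
n1 (Ines): min(16, 33, -4, 76) = -4
n2.1 (Sara): max(75, -33) = 75
n2.2 (Sara): max(-93, 29, 74) = 74
n2 (Ines): min(75, 74) = 74
Sara prefers the higher value; n1=-4, n2=74. n2 is better since 74 > -4.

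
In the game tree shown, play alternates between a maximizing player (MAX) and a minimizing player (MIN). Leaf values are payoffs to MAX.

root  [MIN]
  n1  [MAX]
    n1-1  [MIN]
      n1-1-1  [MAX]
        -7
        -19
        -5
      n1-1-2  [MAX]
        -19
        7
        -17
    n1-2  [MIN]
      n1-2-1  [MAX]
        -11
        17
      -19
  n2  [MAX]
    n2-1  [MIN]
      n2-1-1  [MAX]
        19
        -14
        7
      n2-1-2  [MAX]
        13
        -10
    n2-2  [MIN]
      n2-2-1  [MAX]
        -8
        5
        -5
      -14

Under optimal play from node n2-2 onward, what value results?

-14

n2-2-1 (MAX): max(-8, 5, -5) = 5
n2-2 (MIN): min(5, -14) = -14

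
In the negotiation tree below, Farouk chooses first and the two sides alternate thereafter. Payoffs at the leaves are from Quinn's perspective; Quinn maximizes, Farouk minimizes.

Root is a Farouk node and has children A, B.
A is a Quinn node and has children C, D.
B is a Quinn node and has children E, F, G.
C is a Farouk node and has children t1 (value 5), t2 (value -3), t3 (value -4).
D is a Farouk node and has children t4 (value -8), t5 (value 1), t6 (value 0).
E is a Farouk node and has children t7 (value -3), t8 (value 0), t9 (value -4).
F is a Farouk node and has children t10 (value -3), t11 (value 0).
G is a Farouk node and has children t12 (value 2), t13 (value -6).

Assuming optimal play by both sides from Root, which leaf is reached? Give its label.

t3

C (Farouk): min(5, -3, -4) = -4
D (Farouk): min(-8, 1, 0) = -8
A (Quinn): max(-4, -8) = -4
E (Farouk): min(-3, 0, -4) = -4
F (Farouk): min(-3, 0) = -3
G (Farouk): min(2, -6) = -6
B (Quinn): max(-4, -3, -6) = -3
Root (Farouk): min(-4, -3) = -4
At Root, Farouk picks A (lowest: -4).
At A, Quinn picks C (highest: -4).
At C, Farouk picks t3 (lowest: -4).
Terminal value -4.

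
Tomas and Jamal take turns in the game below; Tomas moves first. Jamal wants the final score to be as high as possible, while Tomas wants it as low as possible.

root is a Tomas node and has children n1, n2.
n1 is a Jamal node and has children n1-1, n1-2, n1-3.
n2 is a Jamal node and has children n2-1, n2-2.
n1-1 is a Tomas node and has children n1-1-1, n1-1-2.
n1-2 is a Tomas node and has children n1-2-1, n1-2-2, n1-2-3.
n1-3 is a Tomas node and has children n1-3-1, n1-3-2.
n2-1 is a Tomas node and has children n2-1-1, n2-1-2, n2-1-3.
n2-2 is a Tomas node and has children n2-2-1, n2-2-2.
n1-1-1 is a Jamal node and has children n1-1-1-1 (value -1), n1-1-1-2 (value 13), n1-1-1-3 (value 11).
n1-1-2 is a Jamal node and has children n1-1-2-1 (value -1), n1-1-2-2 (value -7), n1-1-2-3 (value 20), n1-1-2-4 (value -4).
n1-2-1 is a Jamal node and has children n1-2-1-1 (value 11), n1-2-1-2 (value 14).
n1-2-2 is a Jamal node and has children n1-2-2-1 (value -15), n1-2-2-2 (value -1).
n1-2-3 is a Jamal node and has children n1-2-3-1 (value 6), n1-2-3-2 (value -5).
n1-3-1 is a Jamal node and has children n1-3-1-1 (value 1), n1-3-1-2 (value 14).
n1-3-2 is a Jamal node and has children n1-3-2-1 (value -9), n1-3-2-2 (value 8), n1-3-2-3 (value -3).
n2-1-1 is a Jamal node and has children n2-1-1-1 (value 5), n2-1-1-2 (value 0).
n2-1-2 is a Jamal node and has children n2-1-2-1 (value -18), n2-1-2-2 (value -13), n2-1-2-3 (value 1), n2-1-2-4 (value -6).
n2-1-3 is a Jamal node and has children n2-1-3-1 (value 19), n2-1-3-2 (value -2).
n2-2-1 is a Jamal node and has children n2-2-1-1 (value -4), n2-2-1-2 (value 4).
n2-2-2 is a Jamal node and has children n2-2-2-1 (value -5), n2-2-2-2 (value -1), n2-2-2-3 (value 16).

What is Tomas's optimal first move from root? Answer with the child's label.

n1-1-1 (Jamal): max(-1, 13, 11) = 13
n1-1-2 (Jamal): max(-1, -7, 20, -4) = 20
n1-1 (Tomas): min(13, 20) = 13
n1-2-1 (Jamal): max(11, 14) = 14
n1-2-2 (Jamal): max(-15, -1) = -1
n1-2-3 (Jamal): max(6, -5) = 6
n1-2 (Tomas): min(14, -1, 6) = -1
n1-3-1 (Jamal): max(1, 14) = 14
n1-3-2 (Jamal): max(-9, 8, -3) = 8
n1-3 (Tomas): min(14, 8) = 8
n1 (Jamal): max(13, -1, 8) = 13
n2-1-1 (Jamal): max(5, 0) = 5
n2-1-2 (Jamal): max(-18, -13, 1, -6) = 1
n2-1-3 (Jamal): max(19, -2) = 19
n2-1 (Tomas): min(5, 1, 19) = 1
n2-2-1 (Jamal): max(-4, 4) = 4
n2-2-2 (Jamal): max(-5, -1, 16) = 16
n2-2 (Tomas): min(4, 16) = 4
n2 (Jamal): max(1, 4) = 4
root (Tomas): min(13, 4) = 4
Tomas at root wants the lowest of {n1=13, n2=4}, so chooses n2.

n2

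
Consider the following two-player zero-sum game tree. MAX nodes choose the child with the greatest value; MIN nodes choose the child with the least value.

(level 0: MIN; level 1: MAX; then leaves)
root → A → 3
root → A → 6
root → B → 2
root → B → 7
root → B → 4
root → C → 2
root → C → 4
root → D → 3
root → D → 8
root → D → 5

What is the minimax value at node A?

6

A (MAX): max(3, 6) = 6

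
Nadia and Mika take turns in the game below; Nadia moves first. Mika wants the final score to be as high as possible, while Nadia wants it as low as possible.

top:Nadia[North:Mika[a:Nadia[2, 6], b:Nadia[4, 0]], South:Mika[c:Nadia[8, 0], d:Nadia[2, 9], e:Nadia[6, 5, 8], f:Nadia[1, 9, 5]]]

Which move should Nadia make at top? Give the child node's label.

a (Nadia): min(2, 6) = 2
b (Nadia): min(4, 0) = 0
North (Mika): max(2, 0) = 2
c (Nadia): min(8, 0) = 0
d (Nadia): min(2, 9) = 2
e (Nadia): min(6, 5, 8) = 5
f (Nadia): min(1, 9, 5) = 1
South (Mika): max(0, 2, 5, 1) = 5
top (Nadia): min(2, 5) = 2
Nadia at top wants the lowest of {North=2, South=5}, so chooses North.

North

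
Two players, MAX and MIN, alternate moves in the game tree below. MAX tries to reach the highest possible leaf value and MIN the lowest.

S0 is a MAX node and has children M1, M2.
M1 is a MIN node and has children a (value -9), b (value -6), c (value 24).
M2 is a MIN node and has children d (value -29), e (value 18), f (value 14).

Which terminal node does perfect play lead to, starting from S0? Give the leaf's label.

M1 (MIN): min(-9, -6, 24) = -9
M2 (MIN): min(-29, 18, 14) = -29
S0 (MAX): max(-9, -29) = -9
At S0, MAX picks M1 (highest: -9).
At M1, MIN picks a (lowest: -9).
Terminal value -9.

a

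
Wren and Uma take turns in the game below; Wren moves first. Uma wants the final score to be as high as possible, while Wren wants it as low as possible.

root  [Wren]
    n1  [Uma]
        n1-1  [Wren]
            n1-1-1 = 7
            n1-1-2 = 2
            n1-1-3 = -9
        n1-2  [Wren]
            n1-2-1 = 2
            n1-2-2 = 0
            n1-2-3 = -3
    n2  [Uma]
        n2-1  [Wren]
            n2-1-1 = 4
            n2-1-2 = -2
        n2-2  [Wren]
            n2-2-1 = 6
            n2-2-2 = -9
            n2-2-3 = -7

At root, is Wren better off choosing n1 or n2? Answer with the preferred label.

n1-1 (Wren): min(7, 2, -9) = -9
n1-2 (Wren): min(2, 0, -3) = -3
n1 (Uma): max(-9, -3) = -3
n2-1 (Wren): min(4, -2) = -2
n2-2 (Wren): min(6, -9, -7) = -9
n2 (Uma): max(-2, -9) = -2
Wren prefers the lower value; n1=-3, n2=-2. n1 is better since -3 < -2.

n1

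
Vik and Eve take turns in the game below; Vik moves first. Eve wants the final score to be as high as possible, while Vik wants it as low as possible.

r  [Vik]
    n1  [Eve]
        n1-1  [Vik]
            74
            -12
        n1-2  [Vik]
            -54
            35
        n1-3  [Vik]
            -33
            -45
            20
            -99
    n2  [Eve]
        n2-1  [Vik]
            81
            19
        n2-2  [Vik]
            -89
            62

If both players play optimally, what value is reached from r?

n1-1 (Vik): min(74, -12) = -12
n1-2 (Vik): min(-54, 35) = -54
n1-3 (Vik): min(-33, -45, 20, -99) = -99
n1 (Eve): max(-12, -54, -99) = -12
n2-1 (Vik): min(81, 19) = 19
n2-2 (Vik): min(-89, 62) = -89
n2 (Eve): max(19, -89) = 19
r (Vik): min(-12, 19) = -12

-12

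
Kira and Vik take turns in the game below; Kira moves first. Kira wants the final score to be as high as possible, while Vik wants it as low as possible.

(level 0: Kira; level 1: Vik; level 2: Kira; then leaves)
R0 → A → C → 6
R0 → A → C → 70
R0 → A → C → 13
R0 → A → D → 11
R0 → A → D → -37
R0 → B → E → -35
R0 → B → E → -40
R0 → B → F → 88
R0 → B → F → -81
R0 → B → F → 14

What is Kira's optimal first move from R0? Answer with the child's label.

C (Kira): max(6, 70, 13) = 70
D (Kira): max(11, -37) = 11
A (Vik): min(70, 11) = 11
E (Kira): max(-35, -40) = -35
F (Kira): max(88, -81, 14) = 88
B (Vik): min(-35, 88) = -35
R0 (Kira): max(11, -35) = 11
Kira at R0 wants the highest of {A=11, B=-35}, so chooses A.

A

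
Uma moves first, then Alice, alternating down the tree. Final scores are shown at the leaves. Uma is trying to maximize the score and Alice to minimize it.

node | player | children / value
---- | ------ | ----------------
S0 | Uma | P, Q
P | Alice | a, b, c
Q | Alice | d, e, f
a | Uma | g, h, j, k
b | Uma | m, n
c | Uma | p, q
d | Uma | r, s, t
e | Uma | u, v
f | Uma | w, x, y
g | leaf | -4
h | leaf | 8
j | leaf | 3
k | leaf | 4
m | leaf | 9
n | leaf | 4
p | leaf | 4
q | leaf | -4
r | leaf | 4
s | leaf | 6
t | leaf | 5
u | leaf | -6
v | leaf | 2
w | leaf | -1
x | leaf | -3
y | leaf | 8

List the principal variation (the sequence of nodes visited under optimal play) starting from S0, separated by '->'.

S0 -> P -> c -> p

a (Uma): max(-4, 8, 3, 4) = 8
b (Uma): max(9, 4) = 9
c (Uma): max(4, -4) = 4
P (Alice): min(8, 9, 4) = 4
d (Uma): max(4, 6, 5) = 6
e (Uma): max(-6, 2) = 2
f (Uma): max(-1, -3, 8) = 8
Q (Alice): min(6, 2, 8) = 2
S0 (Uma): max(4, 2) = 4
At S0, Uma picks P (highest: 4).
At P, Alice picks c (lowest: 4).
At c, Uma picks p (highest: 4).
Terminal value 4.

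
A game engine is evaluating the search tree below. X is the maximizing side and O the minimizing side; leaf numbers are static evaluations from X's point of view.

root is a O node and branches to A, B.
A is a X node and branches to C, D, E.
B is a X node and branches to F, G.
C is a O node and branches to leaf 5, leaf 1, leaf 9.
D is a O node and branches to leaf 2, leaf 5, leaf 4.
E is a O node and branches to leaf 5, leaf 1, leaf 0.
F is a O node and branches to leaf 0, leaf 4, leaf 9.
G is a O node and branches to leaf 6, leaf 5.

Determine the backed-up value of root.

2

C (O): min(5, 1, 9) = 1
D (O): min(2, 5, 4) = 2
E (O): min(5, 1, 0) = 0
A (X): max(1, 2, 0) = 2
F (O): min(0, 4, 9) = 0
G (O): min(6, 5) = 5
B (X): max(0, 5) = 5
root (O): min(2, 5) = 2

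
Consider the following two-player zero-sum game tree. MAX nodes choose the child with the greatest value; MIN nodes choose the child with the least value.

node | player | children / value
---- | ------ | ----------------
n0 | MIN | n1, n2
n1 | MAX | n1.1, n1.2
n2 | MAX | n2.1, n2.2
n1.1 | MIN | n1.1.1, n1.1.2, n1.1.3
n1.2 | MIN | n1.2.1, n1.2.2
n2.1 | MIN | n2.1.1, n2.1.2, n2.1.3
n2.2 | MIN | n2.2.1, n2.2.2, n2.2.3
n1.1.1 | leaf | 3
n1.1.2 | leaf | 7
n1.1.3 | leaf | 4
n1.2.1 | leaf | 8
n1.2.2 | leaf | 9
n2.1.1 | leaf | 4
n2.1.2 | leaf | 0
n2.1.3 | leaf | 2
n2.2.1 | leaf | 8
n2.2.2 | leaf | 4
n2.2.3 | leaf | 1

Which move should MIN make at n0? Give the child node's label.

n1.1 (MIN): min(3, 7, 4) = 3
n1.2 (MIN): min(8, 9) = 8
n1 (MAX): max(3, 8) = 8
n2.1 (MIN): min(4, 0, 2) = 0
n2.2 (MIN): min(8, 4, 1) = 1
n2 (MAX): max(0, 1) = 1
n0 (MIN): min(8, 1) = 1
MIN at n0 wants the lowest of {n1=8, n2=1}, so chooses n2.

n2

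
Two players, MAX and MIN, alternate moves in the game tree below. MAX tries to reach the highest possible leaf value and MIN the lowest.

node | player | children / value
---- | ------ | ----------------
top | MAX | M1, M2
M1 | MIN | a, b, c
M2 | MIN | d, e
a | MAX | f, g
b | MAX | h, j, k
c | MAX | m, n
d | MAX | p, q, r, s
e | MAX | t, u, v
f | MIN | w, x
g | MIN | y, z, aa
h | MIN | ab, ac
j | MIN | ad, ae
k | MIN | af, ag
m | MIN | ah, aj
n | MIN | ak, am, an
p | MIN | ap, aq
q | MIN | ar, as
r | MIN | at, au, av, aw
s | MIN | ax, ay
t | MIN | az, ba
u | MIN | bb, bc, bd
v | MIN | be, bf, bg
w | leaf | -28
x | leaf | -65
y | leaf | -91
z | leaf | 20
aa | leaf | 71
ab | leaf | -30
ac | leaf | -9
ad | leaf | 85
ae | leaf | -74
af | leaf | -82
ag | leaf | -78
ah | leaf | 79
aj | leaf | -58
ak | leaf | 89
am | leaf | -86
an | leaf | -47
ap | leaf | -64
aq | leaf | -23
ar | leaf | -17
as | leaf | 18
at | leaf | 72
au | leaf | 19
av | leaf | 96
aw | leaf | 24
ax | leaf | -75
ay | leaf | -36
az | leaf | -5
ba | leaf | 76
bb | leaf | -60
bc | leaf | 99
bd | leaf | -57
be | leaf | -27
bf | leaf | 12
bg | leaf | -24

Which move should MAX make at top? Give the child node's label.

M2

f (MIN): min(-28, -65) = -65
g (MIN): min(-91, 20, 71) = -91
a (MAX): max(-65, -91) = -65
h (MIN): min(-30, -9) = -30
j (MIN): min(85, -74) = -74
k (MIN): min(-82, -78) = -82
b (MAX): max(-30, -74, -82) = -30
m (MIN): min(79, -58) = -58
n (MIN): min(89, -86, -47) = -86
c (MAX): max(-58, -86) = -58
M1 (MIN): min(-65, -30, -58) = -65
p (MIN): min(-64, -23) = -64
q (MIN): min(-17, 18) = -17
r (MIN): min(72, 19, 96, 24) = 19
s (MIN): min(-75, -36) = -75
d (MAX): max(-64, -17, 19, -75) = 19
t (MIN): min(-5, 76) = -5
u (MIN): min(-60, 99, -57) = -60
v (MIN): min(-27, 12, -24) = -27
e (MAX): max(-5, -60, -27) = -5
M2 (MIN): min(19, -5) = -5
top (MAX): max(-65, -5) = -5
MAX at top wants the highest of {M1=-65, M2=-5}, so chooses M2.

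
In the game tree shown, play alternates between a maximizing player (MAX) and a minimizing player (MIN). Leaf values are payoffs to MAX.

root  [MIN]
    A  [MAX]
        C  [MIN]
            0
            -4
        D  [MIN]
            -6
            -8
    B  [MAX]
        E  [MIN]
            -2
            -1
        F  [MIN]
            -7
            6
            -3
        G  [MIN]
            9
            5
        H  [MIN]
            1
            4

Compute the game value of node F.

-7

F (MIN): min(-7, 6, -3) = -7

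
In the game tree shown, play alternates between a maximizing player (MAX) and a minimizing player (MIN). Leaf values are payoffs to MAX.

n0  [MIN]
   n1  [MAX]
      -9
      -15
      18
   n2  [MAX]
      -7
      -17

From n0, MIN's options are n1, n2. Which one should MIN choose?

n1 (MAX): max(-9, -15, 18) = 18
n2 (MAX): max(-7, -17) = -7
n0 (MIN): min(18, -7) = -7
MIN at n0 wants the lowest of {n1=18, n2=-7}, so chooses n2.

n2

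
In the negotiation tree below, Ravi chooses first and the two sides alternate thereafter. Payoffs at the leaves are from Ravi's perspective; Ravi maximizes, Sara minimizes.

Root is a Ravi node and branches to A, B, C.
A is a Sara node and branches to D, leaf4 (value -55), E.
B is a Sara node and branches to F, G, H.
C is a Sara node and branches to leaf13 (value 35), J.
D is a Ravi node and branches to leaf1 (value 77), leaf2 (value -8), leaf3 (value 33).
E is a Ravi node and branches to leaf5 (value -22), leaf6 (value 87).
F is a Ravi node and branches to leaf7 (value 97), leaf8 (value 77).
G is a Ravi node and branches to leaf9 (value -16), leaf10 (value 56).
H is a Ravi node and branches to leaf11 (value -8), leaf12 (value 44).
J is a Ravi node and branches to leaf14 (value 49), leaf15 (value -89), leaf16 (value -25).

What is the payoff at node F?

F (Ravi): max(97, 77) = 97

97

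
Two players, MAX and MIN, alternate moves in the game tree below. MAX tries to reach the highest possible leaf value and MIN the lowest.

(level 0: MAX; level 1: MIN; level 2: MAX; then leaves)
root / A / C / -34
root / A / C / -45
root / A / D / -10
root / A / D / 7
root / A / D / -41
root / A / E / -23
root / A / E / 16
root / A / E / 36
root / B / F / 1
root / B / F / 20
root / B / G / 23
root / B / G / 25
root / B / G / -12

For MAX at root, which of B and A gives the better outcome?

B

F (MAX): max(1, 20) = 20
G (MAX): max(23, 25, -12) = 25
B (MIN): min(20, 25) = 20
C (MAX): max(-34, -45) = -34
D (MAX): max(-10, 7, -41) = 7
E (MAX): max(-23, 16, 36) = 36
A (MIN): min(-34, 7, 36) = -34
MAX prefers the higher value; B=20, A=-34. B is better since 20 > -34.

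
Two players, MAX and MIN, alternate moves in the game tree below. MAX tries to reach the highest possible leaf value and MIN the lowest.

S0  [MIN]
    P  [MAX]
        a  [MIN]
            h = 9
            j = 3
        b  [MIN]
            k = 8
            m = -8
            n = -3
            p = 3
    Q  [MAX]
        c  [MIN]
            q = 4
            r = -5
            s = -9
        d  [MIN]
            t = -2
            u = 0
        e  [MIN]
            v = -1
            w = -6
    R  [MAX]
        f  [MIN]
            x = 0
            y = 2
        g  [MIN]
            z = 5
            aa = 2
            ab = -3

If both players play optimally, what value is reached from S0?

a (MIN): min(9, 3) = 3
b (MIN): min(8, -8, -3, 3) = -8
P (MAX): max(3, -8) = 3
c (MIN): min(4, -5, -9) = -9
d (MIN): min(-2, 0) = -2
e (MIN): min(-1, -6) = -6
Q (MAX): max(-9, -2, -6) = -2
f (MIN): min(0, 2) = 0
g (MIN): min(5, 2, -3) = -3
R (MAX): max(0, -3) = 0
S0 (MIN): min(3, -2, 0) = -2

-2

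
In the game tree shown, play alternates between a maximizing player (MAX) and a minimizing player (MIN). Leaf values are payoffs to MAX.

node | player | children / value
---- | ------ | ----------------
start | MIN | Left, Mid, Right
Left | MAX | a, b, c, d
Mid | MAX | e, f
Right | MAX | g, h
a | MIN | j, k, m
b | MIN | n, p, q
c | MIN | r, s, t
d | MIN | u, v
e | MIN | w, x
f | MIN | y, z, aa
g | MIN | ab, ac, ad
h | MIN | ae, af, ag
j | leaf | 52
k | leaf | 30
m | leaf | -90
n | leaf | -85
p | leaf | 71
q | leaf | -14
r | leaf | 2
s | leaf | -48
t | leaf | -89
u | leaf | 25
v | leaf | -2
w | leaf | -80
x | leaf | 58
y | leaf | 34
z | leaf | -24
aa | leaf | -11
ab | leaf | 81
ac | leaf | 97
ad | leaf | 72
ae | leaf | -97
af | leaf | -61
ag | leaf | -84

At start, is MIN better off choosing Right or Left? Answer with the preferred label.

g (MIN): min(81, 97, 72) = 72
h (MIN): min(-97, -61, -84) = -97
Right (MAX): max(72, -97) = 72
a (MIN): min(52, 30, -90) = -90
b (MIN): min(-85, 71, -14) = -85
c (MIN): min(2, -48, -89) = -89
d (MIN): min(25, -2) = -2
Left (MAX): max(-90, -85, -89, -2) = -2
MIN prefers the lower value; Right=72, Left=-2. Left is better since -2 < 72.

Left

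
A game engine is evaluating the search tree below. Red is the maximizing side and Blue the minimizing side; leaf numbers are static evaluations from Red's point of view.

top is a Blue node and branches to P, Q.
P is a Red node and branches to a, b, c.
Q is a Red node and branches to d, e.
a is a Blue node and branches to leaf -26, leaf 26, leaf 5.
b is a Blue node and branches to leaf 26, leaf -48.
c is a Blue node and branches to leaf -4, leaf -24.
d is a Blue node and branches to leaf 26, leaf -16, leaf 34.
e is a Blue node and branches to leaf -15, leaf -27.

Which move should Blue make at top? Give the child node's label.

a (Blue): min(-26, 26, 5) = -26
b (Blue): min(26, -48) = -48
c (Blue): min(-4, -24) = -24
P (Red): max(-26, -48, -24) = -24
d (Blue): min(26, -16, 34) = -16
e (Blue): min(-15, -27) = -27
Q (Red): max(-16, -27) = -16
top (Blue): min(-24, -16) = -24
Blue at top wants the lowest of {P=-24, Q=-16}, so chooses P.

P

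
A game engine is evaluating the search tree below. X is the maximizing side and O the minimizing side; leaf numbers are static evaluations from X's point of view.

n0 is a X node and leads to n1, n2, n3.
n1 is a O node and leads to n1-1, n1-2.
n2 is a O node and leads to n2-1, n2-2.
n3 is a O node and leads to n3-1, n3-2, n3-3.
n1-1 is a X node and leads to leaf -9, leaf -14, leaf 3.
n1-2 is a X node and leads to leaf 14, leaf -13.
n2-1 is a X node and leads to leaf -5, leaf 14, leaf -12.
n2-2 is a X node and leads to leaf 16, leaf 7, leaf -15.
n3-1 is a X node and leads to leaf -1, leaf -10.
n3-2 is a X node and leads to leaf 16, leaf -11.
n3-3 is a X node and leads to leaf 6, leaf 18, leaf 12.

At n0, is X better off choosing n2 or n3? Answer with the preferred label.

n2

n2-1 (X): max(-5, 14, -12) = 14
n2-2 (X): max(16, 7, -15) = 16
n2 (O): min(14, 16) = 14
n3-1 (X): max(-1, -10) = -1
n3-2 (X): max(16, -11) = 16
n3-3 (X): max(6, 18, 12) = 18
n3 (O): min(-1, 16, 18) = -1
X prefers the higher value; n2=14, n3=-1. n2 is better since 14 > -1.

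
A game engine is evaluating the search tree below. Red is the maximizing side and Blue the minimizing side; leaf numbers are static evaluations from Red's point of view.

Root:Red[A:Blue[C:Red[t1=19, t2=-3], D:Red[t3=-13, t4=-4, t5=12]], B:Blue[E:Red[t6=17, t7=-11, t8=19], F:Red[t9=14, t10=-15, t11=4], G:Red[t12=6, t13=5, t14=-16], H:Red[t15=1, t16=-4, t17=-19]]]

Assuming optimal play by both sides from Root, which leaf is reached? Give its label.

t5

C (Red): max(19, -3) = 19
D (Red): max(-13, -4, 12) = 12
A (Blue): min(19, 12) = 12
E (Red): max(17, -11, 19) = 19
F (Red): max(14, -15, 4) = 14
G (Red): max(6, 5, -16) = 6
H (Red): max(1, -4, -19) = 1
B (Blue): min(19, 14, 6, 1) = 1
Root (Red): max(12, 1) = 12
At Root, Red picks A (highest: 12).
At A, Blue picks D (lowest: 12).
At D, Red picks t5 (highest: 12).
Terminal value 12.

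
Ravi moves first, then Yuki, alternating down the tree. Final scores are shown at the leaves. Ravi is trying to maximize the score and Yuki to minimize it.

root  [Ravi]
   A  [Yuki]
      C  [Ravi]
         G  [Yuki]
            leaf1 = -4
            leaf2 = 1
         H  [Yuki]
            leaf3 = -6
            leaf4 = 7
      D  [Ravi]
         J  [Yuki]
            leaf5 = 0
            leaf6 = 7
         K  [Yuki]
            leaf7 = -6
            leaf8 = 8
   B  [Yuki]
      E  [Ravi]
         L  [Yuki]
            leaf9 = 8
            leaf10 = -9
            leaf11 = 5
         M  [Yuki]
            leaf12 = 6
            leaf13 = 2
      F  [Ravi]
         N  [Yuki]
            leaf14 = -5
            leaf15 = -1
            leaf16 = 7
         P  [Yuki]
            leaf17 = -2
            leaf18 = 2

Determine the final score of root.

G (Yuki): min(-4, 1) = -4
H (Yuki): min(-6, 7) = -6
C (Ravi): max(-4, -6) = -4
J (Yuki): min(0, 7) = 0
K (Yuki): min(-6, 8) = -6
D (Ravi): max(0, -6) = 0
A (Yuki): min(-4, 0) = -4
L (Yuki): min(8, -9, 5) = -9
M (Yuki): min(6, 2) = 2
E (Ravi): max(-9, 2) = 2
N (Yuki): min(-5, -1, 7) = -5
P (Yuki): min(-2, 2) = -2
F (Ravi): max(-5, -2) = -2
B (Yuki): min(2, -2) = -2
root (Ravi): max(-4, -2) = -2

-2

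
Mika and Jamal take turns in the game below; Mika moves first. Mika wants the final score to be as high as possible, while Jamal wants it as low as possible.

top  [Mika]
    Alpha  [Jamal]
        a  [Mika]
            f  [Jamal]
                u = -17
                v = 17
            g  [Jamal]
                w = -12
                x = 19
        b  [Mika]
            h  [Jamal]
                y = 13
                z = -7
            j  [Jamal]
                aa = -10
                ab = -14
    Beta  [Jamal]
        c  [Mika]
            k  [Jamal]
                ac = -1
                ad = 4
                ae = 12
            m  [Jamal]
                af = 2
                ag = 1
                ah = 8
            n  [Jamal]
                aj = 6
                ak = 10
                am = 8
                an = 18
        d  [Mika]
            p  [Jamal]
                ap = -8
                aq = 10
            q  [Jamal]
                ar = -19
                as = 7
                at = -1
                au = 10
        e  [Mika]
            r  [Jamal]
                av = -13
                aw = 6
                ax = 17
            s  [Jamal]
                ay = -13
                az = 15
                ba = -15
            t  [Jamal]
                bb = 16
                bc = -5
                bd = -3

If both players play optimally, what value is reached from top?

f (Jamal): min(-17, 17) = -17
g (Jamal): min(-12, 19) = -12
a (Mika): max(-17, -12) = -12
h (Jamal): min(13, -7) = -7
j (Jamal): min(-10, -14) = -14
b (Mika): max(-7, -14) = -7
Alpha (Jamal): min(-12, -7) = -12
k (Jamal): min(-1, 4, 12) = -1
m (Jamal): min(2, 1, 8) = 1
n (Jamal): min(6, 10, 8, 18) = 6
c (Mika): max(-1, 1, 6) = 6
p (Jamal): min(-8, 10) = -8
q (Jamal): min(-19, 7, -1, 10) = -19
d (Mika): max(-8, -19) = -8
r (Jamal): min(-13, 6, 17) = -13
s (Jamal): min(-13, 15, -15) = -15
t (Jamal): min(16, -5, -3) = -5
e (Mika): max(-13, -15, -5) = -5
Beta (Jamal): min(6, -8, -5) = -8
top (Mika): max(-12, -8) = -8

-8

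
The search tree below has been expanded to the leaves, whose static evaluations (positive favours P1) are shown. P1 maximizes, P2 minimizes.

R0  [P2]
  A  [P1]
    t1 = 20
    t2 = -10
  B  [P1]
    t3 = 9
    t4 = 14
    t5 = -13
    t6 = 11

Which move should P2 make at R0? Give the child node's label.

A (P1): max(20, -10) = 20
B (P1): max(9, 14, -13, 11) = 14
R0 (P2): min(20, 14) = 14
P2 at R0 wants the lowest of {A=20, B=14}, so chooses B.

B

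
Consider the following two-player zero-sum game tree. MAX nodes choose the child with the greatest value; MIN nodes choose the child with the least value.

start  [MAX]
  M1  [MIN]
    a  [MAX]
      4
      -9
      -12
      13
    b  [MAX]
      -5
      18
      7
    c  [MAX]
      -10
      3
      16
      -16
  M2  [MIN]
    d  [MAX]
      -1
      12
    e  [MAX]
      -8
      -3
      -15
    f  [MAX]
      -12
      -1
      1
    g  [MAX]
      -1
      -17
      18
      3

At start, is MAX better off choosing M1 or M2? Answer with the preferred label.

a (MAX): max(4, -9, -12, 13) = 13
b (MAX): max(-5, 18, 7) = 18
c (MAX): max(-10, 3, 16, -16) = 16
M1 (MIN): min(13, 18, 16) = 13
d (MAX): max(-1, 12) = 12
e (MAX): max(-8, -3, -15) = -3
f (MAX): max(-12, -1, 1) = 1
g (MAX): max(-1, -17, 18, 3) = 18
M2 (MIN): min(12, -3, 1, 18) = -3
MAX prefers the higher value; M1=13, M2=-3. M1 is better since 13 > -3.

M1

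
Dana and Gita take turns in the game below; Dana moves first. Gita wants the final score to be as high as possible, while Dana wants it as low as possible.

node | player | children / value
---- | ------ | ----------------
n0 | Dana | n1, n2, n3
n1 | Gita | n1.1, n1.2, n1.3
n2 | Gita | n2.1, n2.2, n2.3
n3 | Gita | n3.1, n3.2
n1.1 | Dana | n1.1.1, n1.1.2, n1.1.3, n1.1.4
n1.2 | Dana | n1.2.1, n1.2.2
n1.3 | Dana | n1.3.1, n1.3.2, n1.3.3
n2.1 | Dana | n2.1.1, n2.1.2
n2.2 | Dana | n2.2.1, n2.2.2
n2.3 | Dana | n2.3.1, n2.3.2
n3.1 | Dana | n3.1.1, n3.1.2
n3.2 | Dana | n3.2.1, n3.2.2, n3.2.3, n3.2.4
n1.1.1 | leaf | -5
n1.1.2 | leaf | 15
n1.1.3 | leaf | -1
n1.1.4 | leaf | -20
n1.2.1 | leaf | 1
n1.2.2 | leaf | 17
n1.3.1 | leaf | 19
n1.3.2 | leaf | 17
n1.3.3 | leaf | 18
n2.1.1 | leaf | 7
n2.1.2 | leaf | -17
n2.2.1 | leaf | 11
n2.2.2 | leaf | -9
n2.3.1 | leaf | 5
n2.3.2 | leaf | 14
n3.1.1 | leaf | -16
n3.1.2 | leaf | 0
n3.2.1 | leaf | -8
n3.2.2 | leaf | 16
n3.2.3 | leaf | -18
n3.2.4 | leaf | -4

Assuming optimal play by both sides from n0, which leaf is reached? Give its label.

n3.1.1

n1.1 (Dana): min(-5, 15, -1, -20) = -20
n1.2 (Dana): min(1, 17) = 1
n1.3 (Dana): min(19, 17, 18) = 17
n1 (Gita): max(-20, 1, 17) = 17
n2.1 (Dana): min(7, -17) = -17
n2.2 (Dana): min(11, -9) = -9
n2.3 (Dana): min(5, 14) = 5
n2 (Gita): max(-17, -9, 5) = 5
n3.1 (Dana): min(-16, 0) = -16
n3.2 (Dana): min(-8, 16, -18, -4) = -18
n3 (Gita): max(-16, -18) = -16
n0 (Dana): min(17, 5, -16) = -16
At n0, Dana picks n3 (lowest: -16).
At n3, Gita picks n3.1 (highest: -16).
At n3.1, Dana picks n3.1.1 (lowest: -16).
Terminal value -16.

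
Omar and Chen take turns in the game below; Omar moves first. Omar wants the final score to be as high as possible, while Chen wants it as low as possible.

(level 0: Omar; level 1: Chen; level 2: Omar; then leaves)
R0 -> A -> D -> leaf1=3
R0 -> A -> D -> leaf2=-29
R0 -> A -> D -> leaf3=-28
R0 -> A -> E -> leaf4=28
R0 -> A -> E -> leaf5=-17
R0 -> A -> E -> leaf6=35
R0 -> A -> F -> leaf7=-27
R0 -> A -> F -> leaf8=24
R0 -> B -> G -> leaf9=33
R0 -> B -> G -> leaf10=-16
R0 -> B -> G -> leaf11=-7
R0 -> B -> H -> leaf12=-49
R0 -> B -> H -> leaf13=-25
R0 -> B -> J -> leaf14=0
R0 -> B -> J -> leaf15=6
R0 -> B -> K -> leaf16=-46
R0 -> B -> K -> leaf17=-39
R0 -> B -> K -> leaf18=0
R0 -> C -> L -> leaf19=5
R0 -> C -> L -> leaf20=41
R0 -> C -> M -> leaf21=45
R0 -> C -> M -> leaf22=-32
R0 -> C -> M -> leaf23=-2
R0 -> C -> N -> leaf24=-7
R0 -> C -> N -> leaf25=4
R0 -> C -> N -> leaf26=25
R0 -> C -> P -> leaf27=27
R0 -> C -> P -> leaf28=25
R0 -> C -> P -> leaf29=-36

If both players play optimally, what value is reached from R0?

D (Omar): max(3, -29, -28) = 3
E (Omar): max(28, -17, 35) = 35
F (Omar): max(-27, 24) = 24
A (Chen): min(3, 35, 24) = 3
G (Omar): max(33, -16, -7) = 33
H (Omar): max(-49, -25) = -25
J (Omar): max(0, 6) = 6
K (Omar): max(-46, -39, 0) = 0
B (Chen): min(33, -25, 6, 0) = -25
L (Omar): max(5, 41) = 41
M (Omar): max(45, -32, -2) = 45
N (Omar): max(-7, 4, 25) = 25
P (Omar): max(27, 25, -36) = 27
C (Chen): min(41, 45, 25, 27) = 25
R0 (Omar): max(3, -25, 25) = 25

25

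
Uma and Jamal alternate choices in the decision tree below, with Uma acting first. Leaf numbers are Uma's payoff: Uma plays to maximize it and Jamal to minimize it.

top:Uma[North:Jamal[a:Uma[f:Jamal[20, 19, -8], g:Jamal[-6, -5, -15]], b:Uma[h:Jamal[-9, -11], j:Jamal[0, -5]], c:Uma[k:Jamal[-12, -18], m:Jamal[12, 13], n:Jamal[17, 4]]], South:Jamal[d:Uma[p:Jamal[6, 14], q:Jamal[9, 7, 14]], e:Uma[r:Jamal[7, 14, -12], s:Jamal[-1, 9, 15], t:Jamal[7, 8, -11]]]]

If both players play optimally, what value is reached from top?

f (Jamal): min(20, 19, -8) = -8
g (Jamal): min(-6, -5, -15) = -15
a (Uma): max(-8, -15) = -8
h (Jamal): min(-9, -11) = -11
j (Jamal): min(0, -5) = -5
b (Uma): max(-11, -5) = -5
k (Jamal): min(-12, -18) = -18
m (Jamal): min(12, 13) = 12
n (Jamal): min(17, 4) = 4
c (Uma): max(-18, 12, 4) = 12
North (Jamal): min(-8, -5, 12) = -8
p (Jamal): min(6, 14) = 6
q (Jamal): min(9, 7, 14) = 7
d (Uma): max(6, 7) = 7
r (Jamal): min(7, 14, -12) = -12
s (Jamal): min(-1, 9, 15) = -1
t (Jamal): min(7, 8, -11) = -11
e (Uma): max(-12, -1, -11) = -1
South (Jamal): min(7, -1) = -1
top (Uma): max(-8, -1) = -1

-1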